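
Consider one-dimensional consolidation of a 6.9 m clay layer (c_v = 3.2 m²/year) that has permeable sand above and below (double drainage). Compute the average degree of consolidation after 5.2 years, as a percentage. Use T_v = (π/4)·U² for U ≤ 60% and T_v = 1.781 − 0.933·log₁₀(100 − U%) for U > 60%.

Drainage path length: H_d = H/2 = 3.45 m (double drainage).
T_v = c_v·t/H_d² = 3.2×5.2/3.45² = 1.398.
T_v = 1.398 corresponds to the U > 60% branch:
U = 1 − 10^((1.781 − T_v)/0.933)/100 = 0.9743

U ≈ 97.4 %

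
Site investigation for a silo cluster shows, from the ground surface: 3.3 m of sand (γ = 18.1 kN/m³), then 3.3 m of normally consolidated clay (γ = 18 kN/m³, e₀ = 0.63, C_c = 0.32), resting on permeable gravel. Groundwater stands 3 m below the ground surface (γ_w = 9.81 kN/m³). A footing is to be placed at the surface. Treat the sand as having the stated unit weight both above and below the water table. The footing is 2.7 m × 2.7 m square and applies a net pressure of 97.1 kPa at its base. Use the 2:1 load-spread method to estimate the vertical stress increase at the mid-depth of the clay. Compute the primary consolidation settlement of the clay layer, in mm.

Mid-depth of clay below the ground surface: z = 3.3 + 3.3/2 = 4.95 m.
Total vertical stress at mid-clay: σ_v = 18.1×3.3 + 18×1.65 = 89.43 kPa.
Pore pressure: u = 9.81×(4.95 − 3) = 19.13 kPa.
Initial effective stress: σ'_0 = σ_v − u = 89.43 − 19.13 = 70.3 kPa.
Stress increase at mid-clay by the 2:1 spreading method:
Δσ = qBL/((B+z)(L+z)) = 97.1×2.7×2.7/((2.7+4.95)(2.7+4.95)) = 12.096 kPa
Final effective stress: σ'_f = σ'_0 + Δσ = 70.3 + 12.096 = 82.396 kPa.
Normally consolidated clay, so the full stress increment lies on the virgin compression line:
S_c = C_c·H/(1+e₀)·log₁₀(σ'_f/σ'_0) = 0.32×3.3/(1+0.63)×log₁₀(82.396/70.3)
    = 0.64785 × 0.068951 = 0.04467 m

S_c ≈ 44.7 mm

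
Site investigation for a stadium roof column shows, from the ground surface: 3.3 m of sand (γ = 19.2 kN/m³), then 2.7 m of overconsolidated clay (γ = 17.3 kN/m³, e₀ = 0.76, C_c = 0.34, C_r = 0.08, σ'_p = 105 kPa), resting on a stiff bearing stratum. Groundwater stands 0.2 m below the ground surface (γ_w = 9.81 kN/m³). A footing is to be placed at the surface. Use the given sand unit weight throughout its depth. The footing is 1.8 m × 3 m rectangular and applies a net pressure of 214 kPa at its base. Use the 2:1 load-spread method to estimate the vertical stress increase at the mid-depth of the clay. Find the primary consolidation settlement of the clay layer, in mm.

S_c ≈ 23.1 mm

Mid-depth of clay below the ground surface: z = 3.3 + 2.7/2 = 4.65 m.
Total vertical stress at mid-clay: σ_v = 19.2×3.3 + 17.3×1.35 = 86.715 kPa.
Pore pressure: u = 9.81×(4.65 − 0.2) = 43.655 kPa.
Initial effective stress: σ'_0 = σ_v − u = 86.715 − 43.655 = 43.06 kPa.
Stress increase at mid-clay by the 2:1 spreading method:
Δσ = qBL/((B+z)(L+z)) = 214×1.8×3/((1.8+4.65)(3+4.65)) = 23.42 kPa
Final effective stress: σ'_f = 43.06 + 23.42 = 66.48 kPa.
σ'_f = 66.48 ≤ σ'_p = 105 kPa, so the clay remains overconsolidated and only the recompression index applies:
S_c = C_r·H/(1+e₀)·log₁₀(σ'_f/σ'_0) = 0.08×2.7/1.76×log₁₀(66.48/43.06)
    = 0.12273 × 0.18862 = 0.02315 m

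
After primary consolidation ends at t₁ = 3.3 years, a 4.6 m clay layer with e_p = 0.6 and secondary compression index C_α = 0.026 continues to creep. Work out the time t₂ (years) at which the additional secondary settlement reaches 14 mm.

t₂ ≈ 5.08 years

S_s = C_α·H/(1+e_p)·log₁₀(t₂/t₁) ⇒ log₁₀(t₂/t₁) = S_s·(1+e_p)/(C_α·H).
log₁₀(t₂/t₁) = 0.014 × (1+0.6) / (0.026×4.6) = 0.1873
t₂ = t₁ × 10^0.1873 = 3.3 × 1.539 = 5.079 years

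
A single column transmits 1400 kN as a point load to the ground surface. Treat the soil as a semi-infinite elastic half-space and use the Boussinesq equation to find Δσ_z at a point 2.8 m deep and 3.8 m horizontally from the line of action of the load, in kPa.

Δσ_z ≈ 6.26 kPa

Boussinesq vertical stress below a point load on an elastic half-space:
Δσ_z = 3P/(2πz²) · [1 + (r/z)²]^(−5/2)
r/z = 3.8/2.8 = 1.3571; [1+(r/z)²]^(−5/2) = 0.073452.
Δσ_z = 3×1400/(2π×2.8²) × 0.073452 = 85.262 × 0.073452 = 6.263 kPa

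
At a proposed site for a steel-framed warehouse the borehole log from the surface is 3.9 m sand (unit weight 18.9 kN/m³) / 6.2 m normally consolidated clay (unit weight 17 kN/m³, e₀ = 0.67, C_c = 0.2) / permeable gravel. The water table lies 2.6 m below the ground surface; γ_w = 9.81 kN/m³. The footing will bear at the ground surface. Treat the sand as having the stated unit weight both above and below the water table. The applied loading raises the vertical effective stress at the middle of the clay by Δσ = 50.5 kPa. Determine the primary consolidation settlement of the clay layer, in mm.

Mid-depth of clay below the ground surface: z = 3.9 + 6.2/2 = 7 m.
Total vertical stress at mid-clay: σ_v = 18.9×3.9 + 17×3.1 = 126.41 kPa.
Pore pressure: u = 9.81×(7 − 2.6) = 43.164 kPa.
Initial effective stress: σ'_0 = σ_v − u = 126.41 − 43.164 = 83.246 kPa.
Final effective stress: σ'_f = σ'_0 + Δσ = 83.246 + 50.5 = 133.75 kPa.
Normally consolidated clay, so the full stress increment lies on the virgin compression line:
S_c = C_c·H/(1+e₀)·log₁₀(σ'_f/σ'_0) = 0.2×6.2/(1+0.67)×log₁₀(133.75/83.246)
    = 0.74251 × 0.20593 = 0.1529 m

S_c ≈ 153 mm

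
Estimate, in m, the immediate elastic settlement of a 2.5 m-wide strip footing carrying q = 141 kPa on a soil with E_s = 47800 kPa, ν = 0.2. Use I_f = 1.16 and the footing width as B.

Immediate (elastic) settlement: S_e = q·B·(1−ν²)/E_s · I_f.
S_e = 141 × 2.5 × (1 − 0.2²) / 47800 × 1.16
    = 141 × 2.5 × 0.96 / 47800 × 1.16
    = 0.008212 m

S_e ≈ 0.00821 m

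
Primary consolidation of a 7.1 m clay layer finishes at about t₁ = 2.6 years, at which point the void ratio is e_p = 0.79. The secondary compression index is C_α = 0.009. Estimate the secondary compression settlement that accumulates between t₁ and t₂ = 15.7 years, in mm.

S_s ≈ 27.9 mm

Secondary compression: S_s = C_α·H/(1+e_p)·log₁₀(t₂/t₁)
S_s = 0.009×7.1/(1+0.79)×log₁₀(15.7/2.6)
    = 0.0357 × 0.7809 = 0.02788 m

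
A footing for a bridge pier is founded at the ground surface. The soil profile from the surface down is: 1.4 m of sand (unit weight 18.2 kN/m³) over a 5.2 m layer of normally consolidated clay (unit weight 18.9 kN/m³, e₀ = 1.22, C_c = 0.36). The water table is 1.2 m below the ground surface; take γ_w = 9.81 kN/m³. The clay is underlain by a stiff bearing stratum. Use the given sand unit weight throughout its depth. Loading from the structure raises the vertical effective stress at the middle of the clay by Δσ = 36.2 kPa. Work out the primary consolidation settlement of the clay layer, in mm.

Mid-depth of clay below the ground surface: z = 1.4 + 5.2/2 = 4 m.
Total vertical stress at mid-clay: σ_v = 18.2×1.4 + 18.9×2.6 = 74.62 kPa.
Pore pressure: u = 9.81×(4 − 1.2) = 27.468 kPa.
Initial effective stress: σ'_0 = σ_v − u = 74.62 − 27.468 = 47.152 kPa.
Final effective stress: σ'_f = σ'_0 + Δσ = 47.152 + 36.2 = 83.352 kPa.
Normally consolidated clay, so the full stress increment lies on the virgin compression line:
S_c = C_c·H/(1+e₀)·log₁₀(σ'_f/σ'_0) = 0.36×5.2/(1+1.22)×log₁₀(83.352/47.152)
    = 0.84324 × 0.24742 = 0.2086 m

S_c ≈ 209 mm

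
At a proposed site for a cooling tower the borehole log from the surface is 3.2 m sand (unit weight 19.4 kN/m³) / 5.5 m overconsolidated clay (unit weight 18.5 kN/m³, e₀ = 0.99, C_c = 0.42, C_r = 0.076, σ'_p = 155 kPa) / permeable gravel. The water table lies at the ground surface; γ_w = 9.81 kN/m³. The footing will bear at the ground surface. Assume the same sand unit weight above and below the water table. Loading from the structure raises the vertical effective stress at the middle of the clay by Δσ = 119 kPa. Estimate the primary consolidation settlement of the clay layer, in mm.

S_c ≈ 152 mm

Mid-depth of clay below the ground surface: z = 3.2 + 5.5/2 = 5.95 m.
Total vertical stress at mid-clay: σ_v = 19.4×3.2 + 18.5×2.75 = 112.95 kPa.
Pore pressure: u = 9.81×(5.95 − 0) = 58.37 kPa.
Initial effective stress: σ'_0 = σ_v − u = 112.95 − 58.37 = 54.58 kPa.
Final effective stress: σ'_f = 54.58 + 119 = 173.58 kPa.
σ'_f = 173.58 > σ'_p = 155 kPa, so the stress path crosses the preconsolidation pressure — recompression up to σ'_p, then virgin compression beyond:
S_c = H/(1+e₀)·[C_r·log₁₀(σ'_p/σ'_0) + C_c·log₁₀(σ'_f/σ'_p)]
    = 5.5/1.99 × [0.076×log₁₀(155/54.58) + 0.42×log₁₀(173.58/155)]
    = 2.7638 × [0.034451 + 0.020651] = 0.1523 m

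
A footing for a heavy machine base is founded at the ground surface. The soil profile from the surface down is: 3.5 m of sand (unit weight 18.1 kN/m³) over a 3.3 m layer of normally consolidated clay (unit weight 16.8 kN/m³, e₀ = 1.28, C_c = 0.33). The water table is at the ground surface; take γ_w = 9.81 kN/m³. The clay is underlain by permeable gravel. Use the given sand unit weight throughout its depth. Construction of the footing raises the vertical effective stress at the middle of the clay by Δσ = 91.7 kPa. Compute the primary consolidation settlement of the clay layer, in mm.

Mid-depth of clay below the ground surface: z = 3.5 + 3.3/2 = 5.15 m.
Total vertical stress at mid-clay: σ_v = 18.1×3.5 + 16.8×1.65 = 91.07 kPa.
Pore pressure: u = 9.81×(5.15 − 0) = 50.522 kPa.
Initial effective stress: σ'_0 = σ_v − u = 91.07 − 50.522 = 40.548 kPa.
Final effective stress: σ'_f = σ'_0 + Δσ = 40.548 + 91.7 = 132.25 kPa.
Normally consolidated clay, so the full stress increment lies on the virgin compression line:
S_c = C_c·H/(1+e₀)·log₁₀(σ'_f/σ'_0) = 0.33×3.3/(1+1.28)×log₁₀(132.25/40.548)
    = 0.47763 × 0.51343 = 0.2452 m

S_c ≈ 245 mm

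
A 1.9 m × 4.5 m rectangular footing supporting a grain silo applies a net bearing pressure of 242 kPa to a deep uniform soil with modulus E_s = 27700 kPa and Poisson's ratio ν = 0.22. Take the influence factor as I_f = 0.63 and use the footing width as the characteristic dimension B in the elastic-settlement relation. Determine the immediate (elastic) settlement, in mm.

Immediate (elastic) settlement: S_e = q·B·(1−ν²)/E_s · I_f.
S_e = 242 × 1.9 × (1 − 0.22²) / 27700 × 0.63
    = 242 × 1.9 × 0.9516 / 27700 × 0.63
    = 0.009951 m = 9.951 mm

S_e ≈ 9.95 mm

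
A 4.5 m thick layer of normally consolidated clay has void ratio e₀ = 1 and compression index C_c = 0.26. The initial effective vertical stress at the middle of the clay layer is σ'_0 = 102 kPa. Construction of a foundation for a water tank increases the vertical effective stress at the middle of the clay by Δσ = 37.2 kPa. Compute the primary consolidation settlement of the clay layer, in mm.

S_c ≈ 79 mm

Final effective stress: σ'_f = σ'_0 + Δσ = 102 + 37.2 = 139.2 kPa.
Normally consolidated clay, so the full stress increment lies on the virgin compression line:
S_c = C_c·H/(1+e₀)·log₁₀(σ'_f/σ'_0) = 0.26×4.5/(1+1)×log₁₀(139.2/102)
    = 0.585 × 0.13504 = 0.079 m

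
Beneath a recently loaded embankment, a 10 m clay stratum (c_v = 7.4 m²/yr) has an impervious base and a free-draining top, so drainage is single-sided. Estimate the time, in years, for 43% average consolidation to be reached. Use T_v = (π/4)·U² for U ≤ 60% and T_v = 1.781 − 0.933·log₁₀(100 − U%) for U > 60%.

Drainage path length: H_d = H = 10 m (single drainage).
U ≤ 60%: T_v = (π/4)·U² = (π/4)×0.43² = 0.14522.
t = T_v·H_d²/c_v = 0.14522×10²/7.4 = 1.962 years.

t ≈ 1.96 years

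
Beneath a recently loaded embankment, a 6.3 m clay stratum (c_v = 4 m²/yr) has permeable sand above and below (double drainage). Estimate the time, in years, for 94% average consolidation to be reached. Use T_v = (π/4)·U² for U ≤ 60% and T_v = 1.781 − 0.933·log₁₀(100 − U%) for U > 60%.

Drainage path length: H_d = H/2 = 3.15 m (double drainage).
U > 60%: T_v = 1.781 − 0.933·log₁₀(100 − 94) = 1.055.
t = T_v·H_d²/c_v = 1.055×3.15²/4 = 2.617 years.

t ≈ 2.62 years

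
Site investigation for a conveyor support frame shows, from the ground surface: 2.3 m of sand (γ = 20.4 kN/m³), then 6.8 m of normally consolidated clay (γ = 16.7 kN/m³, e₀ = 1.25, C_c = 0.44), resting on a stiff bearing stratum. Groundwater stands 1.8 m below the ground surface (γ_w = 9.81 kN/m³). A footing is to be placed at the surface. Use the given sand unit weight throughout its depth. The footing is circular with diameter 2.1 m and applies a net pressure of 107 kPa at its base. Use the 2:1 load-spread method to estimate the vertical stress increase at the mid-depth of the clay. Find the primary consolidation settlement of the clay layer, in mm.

Mid-depth of clay below the ground surface: z = 2.3 + 6.8/2 = 5.7 m.
Total vertical stress at mid-clay: σ_v = 20.4×2.3 + 16.7×3.4 = 103.7 kPa.
Pore pressure: u = 9.81×(5.7 − 1.8) = 38.259 kPa.
Initial effective stress: σ'_0 = σ_v − u = 103.7 − 38.259 = 65.441 kPa.
Stress increase at mid-clay by the 2:1 spreading method:
Δσ ≈ qD²/(D+z)² = 107×2.1²/(2.1+5.7)² = 7.7559 kPa
Final effective stress: σ'_f = σ'_0 + Δσ = 65.441 + 7.7559 = 73.197 kPa.
Normally consolidated clay, so the full stress increment lies on the virgin compression line:
S_c = C_c·H/(1+e₀)·log₁₀(σ'_f/σ'_0) = 0.44×6.8/(1+1.25)×log₁₀(73.197/65.441)
    = 1.3298 × 0.048643 = 0.06469 m

S_c ≈ 64.7 mm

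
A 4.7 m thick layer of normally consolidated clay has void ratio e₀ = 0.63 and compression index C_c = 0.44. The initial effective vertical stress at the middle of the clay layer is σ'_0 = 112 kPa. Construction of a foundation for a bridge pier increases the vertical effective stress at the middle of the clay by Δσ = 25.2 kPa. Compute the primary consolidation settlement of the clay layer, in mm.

Final effective stress: σ'_f = σ'_0 + Δσ = 112 + 25.2 = 137.2 kPa.
Normally consolidated clay, so the full stress increment lies on the virgin compression line:
S_c = C_c·H/(1+e₀)·log₁₀(σ'_f/σ'_0) = 0.44×4.7/(1+0.63)×log₁₀(137.2/112)
    = 1.2687 × 0.088136 = 0.1118 m

S_c ≈ 112 mm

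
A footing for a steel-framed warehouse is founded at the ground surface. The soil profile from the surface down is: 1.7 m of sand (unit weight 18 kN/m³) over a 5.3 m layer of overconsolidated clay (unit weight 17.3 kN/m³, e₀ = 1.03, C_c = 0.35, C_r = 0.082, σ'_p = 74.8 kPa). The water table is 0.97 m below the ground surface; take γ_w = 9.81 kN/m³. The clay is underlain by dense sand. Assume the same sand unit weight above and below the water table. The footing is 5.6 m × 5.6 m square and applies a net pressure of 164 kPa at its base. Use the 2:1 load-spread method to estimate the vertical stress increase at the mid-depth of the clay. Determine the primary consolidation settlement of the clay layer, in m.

S_c ≈ 0.147 m

Mid-depth of clay below the ground surface: z = 1.7 + 5.3/2 = 4.35 m.
Total vertical stress at mid-clay: σ_v = 18×1.7 + 17.3×2.65 = 76.445 kPa.
Pore pressure: u = 9.81×(4.35 − 0.97) = 33.158 kPa.
Initial effective stress: σ'_0 = σ_v − u = 76.445 − 33.158 = 43.287 kPa.
Stress increase at mid-clay by the 2:1 spreading method:
Δσ = qBL/((B+z)(L+z)) = 164×5.6×5.6/((5.6+4.35)(5.6+4.35)) = 51.949 kPa
Final effective stress: σ'_f = 43.287 + 51.949 = 95.236 kPa.
σ'_f = 95.236 > σ'_p = 74.8 kPa, so the stress path crosses the preconsolidation pressure — recompression up to σ'_p, then virgin compression beyond:
S_c = H/(1+e₀)·[C_r·log₁₀(σ'_p/σ'_0) + C_c·log₁₀(σ'_f/σ'_p)]
    = 5.3/2.03 × [0.082×log₁₀(74.8/43.287) + 0.35×log₁₀(95.236/74.8)]
    = 2.6108 × [0.019479 + 0.036715] = 0.1467 m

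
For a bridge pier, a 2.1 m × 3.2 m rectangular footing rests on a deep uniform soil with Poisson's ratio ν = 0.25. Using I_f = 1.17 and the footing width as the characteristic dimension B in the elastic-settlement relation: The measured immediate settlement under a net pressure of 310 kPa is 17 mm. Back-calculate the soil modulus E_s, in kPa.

E_s ≈ 42000 kPa

S_e = q·B·(1−ν²)/E_s · I_f  ⇒  E_s = q·B·(1−ν²)·I_f / S_e.
E_s = 310 × 2.1 × 0.9375 × 1.17 / 0.017 = 42000 kPa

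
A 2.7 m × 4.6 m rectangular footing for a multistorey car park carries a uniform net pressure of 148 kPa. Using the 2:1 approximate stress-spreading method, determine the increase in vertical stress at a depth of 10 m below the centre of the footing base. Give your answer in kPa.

By the 2:1 method the load spreads at 1 horizontal : 2 vertical, so at depth z the loaded area has grown by z in each plan dimension:
Δσ = qBL/((B+z)(L+z)) = 148×2.7×4.6/((2.7+10)(4.6+10)) = 9.9135 kPa

Δσ_z ≈ 9.91 kPa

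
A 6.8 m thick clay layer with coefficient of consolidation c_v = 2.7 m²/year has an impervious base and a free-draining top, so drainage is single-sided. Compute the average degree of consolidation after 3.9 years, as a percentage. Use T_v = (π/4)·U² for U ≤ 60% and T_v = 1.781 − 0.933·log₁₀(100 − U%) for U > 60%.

U ≈ 53.8 %

Drainage path length: H_d = H = 6.8 m (single drainage).
T_v = c_v·t/H_d² = 2.7×3.9/6.8² = 0.22772.
T_v = 0.22772 corresponds to the U ≤ 60% branch:
U = √(4T_v/π) = 0.5385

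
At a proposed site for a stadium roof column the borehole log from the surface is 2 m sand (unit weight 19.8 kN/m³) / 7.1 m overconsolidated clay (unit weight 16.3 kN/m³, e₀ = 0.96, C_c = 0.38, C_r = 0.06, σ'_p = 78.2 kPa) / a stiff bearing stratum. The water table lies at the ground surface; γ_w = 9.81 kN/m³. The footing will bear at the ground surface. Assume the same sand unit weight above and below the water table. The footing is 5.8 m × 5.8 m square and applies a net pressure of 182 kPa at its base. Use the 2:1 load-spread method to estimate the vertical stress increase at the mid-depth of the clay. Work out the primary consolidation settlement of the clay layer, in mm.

S_c ≈ 144 mm

Mid-depth of clay below the ground surface: z = 2 + 7.1/2 = 5.55 m.
Total vertical stress at mid-clay: σ_v = 19.8×2 + 16.3×3.55 = 97.465 kPa.
Pore pressure: u = 9.81×(5.55 − 0) = 54.446 kPa.
Initial effective stress: σ'_0 = σ_v − u = 97.465 − 54.446 = 43.019 kPa.
Stress increase at mid-clay by the 2:1 spreading method:
Δσ = qBL/((B+z)(L+z)) = 182×5.8×5.8/((5.8+5.55)(5.8+5.55)) = 47.526 kPa
Final effective stress: σ'_f = 43.019 + 47.526 = 90.545 kPa.
σ'_f = 90.545 > σ'_p = 78.2 kPa, so the stress path crosses the preconsolidation pressure — recompression up to σ'_p, then virgin compression beyond:
S_c = H/(1+e₀)·[C_r·log₁₀(σ'_p/σ'_0) + C_c·log₁₀(σ'_f/σ'_p)]
    = 7.1/1.96 × [0.06×log₁₀(78.2/43.019) + 0.38×log₁₀(90.545/78.2)]
    = 3.6224 × [0.015573 + 0.02419] = 0.144 m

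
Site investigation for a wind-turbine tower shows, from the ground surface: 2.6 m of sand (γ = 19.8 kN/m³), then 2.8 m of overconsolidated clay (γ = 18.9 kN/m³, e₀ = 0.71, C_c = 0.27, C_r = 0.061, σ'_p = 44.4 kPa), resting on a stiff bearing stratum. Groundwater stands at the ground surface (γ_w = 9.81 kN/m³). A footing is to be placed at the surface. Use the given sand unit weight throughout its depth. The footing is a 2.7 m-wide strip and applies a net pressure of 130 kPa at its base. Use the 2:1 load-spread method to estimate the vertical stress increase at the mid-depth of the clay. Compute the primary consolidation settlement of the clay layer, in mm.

S_c ≈ 144 mm

Mid-depth of clay below the ground surface: z = 2.6 + 2.8/2 = 4 m.
Total vertical stress at mid-clay: σ_v = 19.8×2.6 + 18.9×1.4 = 77.94 kPa.
Pore pressure: u = 9.81×(4 − 0) = 39.24 kPa.
Initial effective stress: σ'_0 = σ_v − u = 77.94 − 39.24 = 38.7 kPa.
Stress increase at mid-clay by the 2:1 spreading method:
Δσ = qB/(B+z) = 130×2.7/(2.7+4) = 52.388 kPa
Final effective stress: σ'_f = 38.7 + 52.388 = 91.088 kPa.
σ'_f = 91.088 > σ'_p = 44.4 kPa, so the stress path crosses the preconsolidation pressure — recompression up to σ'_p, then virgin compression beyond:
S_c = H/(1+e₀)·[C_r·log₁₀(σ'_p/σ'_0) + C_c·log₁₀(σ'_f/σ'_p)]
    = 2.8/1.71 × [0.061×log₁₀(44.4/38.7) + 0.27×log₁₀(91.088/44.4)]
    = 1.6374 × [0.00364 + 0.084261] = 0.1439 m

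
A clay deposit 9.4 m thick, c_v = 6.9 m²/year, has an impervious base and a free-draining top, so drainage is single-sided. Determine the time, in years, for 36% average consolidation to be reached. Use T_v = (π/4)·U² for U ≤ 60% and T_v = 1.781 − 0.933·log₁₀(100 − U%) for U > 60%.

t ≈ 1.3 years

Drainage path length: H_d = H = 9.4 m (single drainage).
U ≤ 60%: T_v = (π/4)·U² = (π/4)×0.36² = 0.10179.
t = T_v·H_d²/c_v = 0.10179×9.4²/6.9 = 1.304 years.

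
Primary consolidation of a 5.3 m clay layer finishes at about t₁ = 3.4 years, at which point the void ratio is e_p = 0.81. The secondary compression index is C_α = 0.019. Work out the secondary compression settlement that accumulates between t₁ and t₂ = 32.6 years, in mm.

S_s ≈ 54.6 mm

Secondary compression: S_s = C_α·H/(1+e_p)·log₁₀(t₂/t₁)
S_s = 0.019×5.3/(1+0.81)×log₁₀(32.6/3.4)
    = 0.05564 × 0.9817 = 0.05462 m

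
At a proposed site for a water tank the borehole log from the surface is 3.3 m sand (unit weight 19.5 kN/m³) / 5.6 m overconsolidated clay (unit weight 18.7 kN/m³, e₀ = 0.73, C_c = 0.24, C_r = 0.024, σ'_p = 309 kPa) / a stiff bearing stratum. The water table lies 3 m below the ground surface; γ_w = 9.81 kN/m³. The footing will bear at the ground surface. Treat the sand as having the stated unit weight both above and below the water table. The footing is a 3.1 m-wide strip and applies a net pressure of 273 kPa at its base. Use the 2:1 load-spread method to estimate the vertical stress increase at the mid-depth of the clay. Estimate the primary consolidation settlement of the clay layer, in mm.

Mid-depth of clay below the ground surface: z = 3.3 + 5.6/2 = 6.1 m.
Total vertical stress at mid-clay: σ_v = 19.5×3.3 + 18.7×2.8 = 116.71 kPa.
Pore pressure: u = 9.81×(6.1 − 3) = 30.411 kPa.
Initial effective stress: σ'_0 = σ_v − u = 116.71 − 30.411 = 86.299 kPa.
Stress increase at mid-clay by the 2:1 spreading method:
Δσ = qB/(B+z) = 273×3.1/(3.1+6.1) = 91.989 kPa
Final effective stress: σ'_f = 86.299 + 91.989 = 178.29 kPa.
σ'_f = 178.29 ≤ σ'_p = 309 kPa, so the clay remains overconsolidated and only the recompression index applies:
S_c = C_r·H/(1+e₀)·log₁₀(σ'_f/σ'_0) = 0.024×5.6/1.73×log₁₀(178.29/86.299)
    = 0.077688 × 0.31512 = 0.02448 m

S_c ≈ 24.5 mm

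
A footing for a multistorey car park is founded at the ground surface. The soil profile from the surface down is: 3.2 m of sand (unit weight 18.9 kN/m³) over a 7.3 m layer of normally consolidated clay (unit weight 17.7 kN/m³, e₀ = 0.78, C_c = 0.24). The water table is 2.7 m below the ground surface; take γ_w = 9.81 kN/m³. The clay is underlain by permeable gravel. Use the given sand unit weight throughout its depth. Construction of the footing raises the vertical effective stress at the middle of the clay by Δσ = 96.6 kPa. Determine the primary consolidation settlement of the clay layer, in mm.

Mid-depth of clay below the ground surface: z = 3.2 + 7.3/2 = 6.85 m.
Total vertical stress at mid-clay: σ_v = 18.9×3.2 + 17.7×3.65 = 125.08 kPa.
Pore pressure: u = 9.81×(6.85 − 2.7) = 40.712 kPa.
Initial effective stress: σ'_0 = σ_v − u = 125.08 − 40.712 = 84.368 kPa.
Final effective stress: σ'_f = σ'_0 + Δσ = 84.368 + 96.6 = 180.97 kPa.
Normally consolidated clay, so the full stress increment lies on the virgin compression line:
S_c = C_c·H/(1+e₀)·log₁₀(σ'_f/σ'_0) = 0.24×7.3/(1+0.78)×log₁₀(180.97/84.368)
    = 0.98427 × 0.33143 = 0.3262 m

S_c ≈ 326 mm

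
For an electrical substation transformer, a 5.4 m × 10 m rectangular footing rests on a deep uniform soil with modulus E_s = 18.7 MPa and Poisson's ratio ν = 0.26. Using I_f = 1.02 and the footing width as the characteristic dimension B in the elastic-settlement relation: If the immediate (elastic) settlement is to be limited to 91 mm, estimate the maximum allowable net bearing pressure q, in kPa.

E_s = 18.7 MPa = 18700 kPa.
S_e = q·B·(1−ν²)/E_s · I_f  ⇒  q = S_e·E_s / (B·(1−ν²)·I_f).
q = 0.091 × 18700 / (5.4 × 0.9324 × 1.02) = 331.3 kPa

q ≈ 331 kPa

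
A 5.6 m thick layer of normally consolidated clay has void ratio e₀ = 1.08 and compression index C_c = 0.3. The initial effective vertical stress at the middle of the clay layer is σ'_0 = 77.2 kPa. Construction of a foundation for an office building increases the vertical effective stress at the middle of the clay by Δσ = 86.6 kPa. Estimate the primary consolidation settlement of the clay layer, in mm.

Final effective stress: σ'_f = σ'_0 + Δσ = 77.2 + 86.6 = 163.8 kPa.
Normally consolidated clay, so the full stress increment lies on the virgin compression line:
S_c = C_c·H/(1+e₀)·log₁₀(σ'_f/σ'_0) = 0.3×5.6/(1+1.08)×log₁₀(163.8/77.2)
    = 0.80769 × 0.3267 = 0.2639 m

S_c ≈ 264 mm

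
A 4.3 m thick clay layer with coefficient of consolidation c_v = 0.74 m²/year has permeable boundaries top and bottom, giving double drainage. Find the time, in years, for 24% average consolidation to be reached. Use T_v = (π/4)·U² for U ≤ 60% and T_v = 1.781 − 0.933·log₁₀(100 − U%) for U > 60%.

t ≈ 0.283 years

Drainage path length: H_d = H/2 = 2.15 m (double drainage).
U ≤ 60%: T_v = (π/4)·U² = (π/4)×0.24² = 0.045239.
t = T_v·H_d²/c_v = 0.045239×2.15²/0.74 = 0.2826 years.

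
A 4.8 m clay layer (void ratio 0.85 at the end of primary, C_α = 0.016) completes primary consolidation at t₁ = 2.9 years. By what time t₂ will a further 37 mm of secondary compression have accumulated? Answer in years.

S_s = C_α·H/(1+e_p)·log₁₀(t₂/t₁) ⇒ log₁₀(t₂/t₁) = S_s·(1+e_p)/(C_α·H).
log₁₀(t₂/t₁) = 0.037 × (1+0.85) / (0.016×4.8) = 0.8913
t₂ = t₁ × 10^0.8913 = 2.9 × 7.785 = 22.58 years

t₂ ≈ 22.6 years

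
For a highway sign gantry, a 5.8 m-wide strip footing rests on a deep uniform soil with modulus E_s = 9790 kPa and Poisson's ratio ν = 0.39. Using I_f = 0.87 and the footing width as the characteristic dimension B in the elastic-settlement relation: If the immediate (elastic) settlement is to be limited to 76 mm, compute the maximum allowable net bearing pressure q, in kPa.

q ≈ 174 kPa

S_e = q·B·(1−ν²)/E_s · I_f  ⇒  q = S_e·E_s / (B·(1−ν²)·I_f).
q = 0.076 × 9790 / (5.8 × 0.8479 × 0.87) = 173.9 kPa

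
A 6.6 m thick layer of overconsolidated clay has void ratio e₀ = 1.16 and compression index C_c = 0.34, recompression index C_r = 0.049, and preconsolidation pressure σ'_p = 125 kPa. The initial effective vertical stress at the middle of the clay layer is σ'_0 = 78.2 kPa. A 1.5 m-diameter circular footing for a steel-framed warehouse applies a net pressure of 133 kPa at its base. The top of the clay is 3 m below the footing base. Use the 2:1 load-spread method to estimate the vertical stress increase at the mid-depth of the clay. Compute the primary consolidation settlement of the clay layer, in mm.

S_c ≈ 3.97 mm

Mid-depth of clay below the footing base: z = 3 + 6.6/2 = 6.3 m.
Stress increase at mid-clay by the 2:1 spreading method:
Δσ ≈ qD²/(D+z)² = 133×1.5²/(1.5+6.3)² = 4.9186 kPa
Final effective stress: σ'_f = 78.2 + 4.9186 = 83.119 kPa.
σ'_f = 83.119 ≤ σ'_p = 125 kPa, so the clay remains overconsolidated and only the recompression index applies:
S_c = C_r·H/(1+e₀)·log₁₀(σ'_f/σ'_0) = 0.049×6.6/2.16×log₁₀(83.119/78.2)
    = 0.14972 × 0.026494 = 0.003967 m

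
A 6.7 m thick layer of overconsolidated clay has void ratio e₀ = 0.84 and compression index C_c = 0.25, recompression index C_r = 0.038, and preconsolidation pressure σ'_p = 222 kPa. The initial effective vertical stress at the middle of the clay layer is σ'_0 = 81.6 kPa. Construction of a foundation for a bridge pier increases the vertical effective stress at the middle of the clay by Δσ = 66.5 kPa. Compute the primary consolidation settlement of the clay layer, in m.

S_c ≈ 0.0358 m

Final effective stress: σ'_f = 81.6 + 66.5 = 148.1 kPa.
σ'_f = 148.1 ≤ σ'_p = 222 kPa, so the clay remains overconsolidated and only the recompression index applies:
S_c = C_r·H/(1+e₀)·log₁₀(σ'_f/σ'_0) = 0.038×6.7/1.84×log₁₀(148.1/81.6)
    = 0.13837 × 0.25886 = 0.03582 m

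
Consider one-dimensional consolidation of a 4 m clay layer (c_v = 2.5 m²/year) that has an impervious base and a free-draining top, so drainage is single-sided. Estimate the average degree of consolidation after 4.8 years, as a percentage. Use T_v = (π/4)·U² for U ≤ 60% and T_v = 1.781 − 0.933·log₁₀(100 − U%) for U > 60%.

U ≈ 87.3 %

Drainage path length: H_d = H = 4 m (single drainage).
T_v = c_v·t/H_d² = 2.5×4.8/4² = 0.75.
T_v = 0.75 corresponds to the U > 60% branch:
U = 1 − 10^((1.781 − T_v)/0.933)/100 = 0.8726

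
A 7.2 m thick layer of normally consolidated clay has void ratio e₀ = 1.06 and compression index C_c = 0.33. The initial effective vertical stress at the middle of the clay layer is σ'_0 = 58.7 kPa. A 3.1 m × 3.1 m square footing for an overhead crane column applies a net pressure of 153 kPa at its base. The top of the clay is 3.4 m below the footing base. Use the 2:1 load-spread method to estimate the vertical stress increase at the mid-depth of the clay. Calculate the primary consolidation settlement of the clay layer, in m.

Mid-depth of clay below the footing base: z = 3.4 + 7.2/2 = 7 m.
Stress increase at mid-clay by the 2:1 spreading method:
Δσ = qBL/((B+z)(L+z)) = 153×3.1×3.1/((3.1+7)(3.1+7)) = 14.414 kPa
Final effective stress: σ'_f = σ'_0 + Δσ = 58.7 + 14.414 = 73.114 kPa.
Normally consolidated clay, so the full stress increment lies on the virgin compression line:
S_c = C_c·H/(1+e₀)·log₁₀(σ'_f/σ'_0) = 0.33×7.2/(1+1.06)×log₁₀(73.114/58.7)
    = 1.1534 × 0.095362 = 0.11 m

S_c ≈ 0.11 m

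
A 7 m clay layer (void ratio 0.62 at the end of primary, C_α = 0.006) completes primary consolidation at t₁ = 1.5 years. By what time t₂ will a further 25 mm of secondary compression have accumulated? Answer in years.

S_s = C_α·H/(1+e_p)·log₁₀(t₂/t₁) ⇒ log₁₀(t₂/t₁) = S_s·(1+e_p)/(C_α·H).
log₁₀(t₂/t₁) = 0.025 × (1+0.62) / (0.006×7) = 0.9643
t₂ = t₁ × 10^0.9643 = 1.5 × 9.211 = 13.82 years

t₂ ≈ 13.8 years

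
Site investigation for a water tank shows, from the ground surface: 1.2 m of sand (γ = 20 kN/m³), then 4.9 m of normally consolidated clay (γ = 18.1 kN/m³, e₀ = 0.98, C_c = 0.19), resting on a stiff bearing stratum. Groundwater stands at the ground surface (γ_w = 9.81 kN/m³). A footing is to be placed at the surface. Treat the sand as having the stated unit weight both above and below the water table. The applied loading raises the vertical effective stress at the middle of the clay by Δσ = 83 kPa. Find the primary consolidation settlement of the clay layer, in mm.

Mid-depth of clay below the ground surface: z = 1.2 + 4.9/2 = 3.65 m.
Total vertical stress at mid-clay: σ_v = 20×1.2 + 18.1×2.45 = 68.345 kPa.
Pore pressure: u = 9.81×(3.65 − 0) = 35.806 kPa.
Initial effective stress: σ'_0 = σ_v − u = 68.345 − 35.806 = 32.539 kPa.
Final effective stress: σ'_f = σ'_0 + Δσ = 32.539 + 83 = 115.54 kPa.
Normally consolidated clay, so the full stress increment lies on the virgin compression line:
S_c = C_c·H/(1+e₀)·log₁₀(σ'_f/σ'_0) = 0.19×4.9/(1+0.98)×log₁₀(115.54/32.539)
    = 0.4702 × 0.55033 = 0.2588 m

S_c ≈ 259 mm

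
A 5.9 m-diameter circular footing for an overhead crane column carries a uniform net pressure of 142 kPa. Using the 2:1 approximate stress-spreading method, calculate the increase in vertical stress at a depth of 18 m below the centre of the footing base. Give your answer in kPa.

By the 2:1 method the load spreads at 1 horizontal : 2 vertical, so at depth z the loaded area has grown by z in each plan dimension:
Δσ ≈ qD²/(D+z)² = 142×5.9²/(5.9+18)² = 8.6536 kPa

Δσ_z ≈ 8.65 kPa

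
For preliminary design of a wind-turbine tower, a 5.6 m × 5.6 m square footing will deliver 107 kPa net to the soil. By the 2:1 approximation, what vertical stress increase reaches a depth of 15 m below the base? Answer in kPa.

Δσ_z ≈ 7.91 kPa

By the 2:1 method the load spreads at 1 horizontal : 2 vertical, so at depth z the loaded area has grown by z in each plan dimension:
Δσ = qBL/((B+z)(L+z)) = 107×5.6×5.6/((5.6+15)(5.6+15)) = 7.9072 kPa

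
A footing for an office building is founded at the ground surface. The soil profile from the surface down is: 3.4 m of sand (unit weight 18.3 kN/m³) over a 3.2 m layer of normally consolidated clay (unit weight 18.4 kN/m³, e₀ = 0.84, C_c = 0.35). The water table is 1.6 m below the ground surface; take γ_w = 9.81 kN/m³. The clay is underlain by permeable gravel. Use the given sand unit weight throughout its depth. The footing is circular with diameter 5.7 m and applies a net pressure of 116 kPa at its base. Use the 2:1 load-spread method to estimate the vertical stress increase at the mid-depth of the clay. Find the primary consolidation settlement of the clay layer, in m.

Mid-depth of clay below the ground surface: z = 3.4 + 3.2/2 = 5 m.
Total vertical stress at mid-clay: σ_v = 18.3×3.4 + 18.4×1.6 = 91.66 kPa.
Pore pressure: u = 9.81×(5 − 1.6) = 33.354 kPa.
Initial effective stress: σ'_0 = σ_v − u = 91.66 − 33.354 = 58.306 kPa.
Stress increase at mid-clay by the 2:1 spreading method:
Δσ ≈ qD²/(D+z)² = 116×5.7²/(5.7+5)² = 32.919 kPa
Final effective stress: σ'_f = σ'_0 + Δσ = 58.306 + 32.919 = 91.225 kPa.
Normally consolidated clay, so the full stress increment lies on the virgin compression line:
S_c = C_c·H/(1+e₀)·log₁₀(σ'_f/σ'_0) = 0.35×3.2/(1+0.84)×log₁₀(91.225/58.306)
    = 0.6087 × 0.1944 = 0.1183 m

S_c ≈ 0.118 m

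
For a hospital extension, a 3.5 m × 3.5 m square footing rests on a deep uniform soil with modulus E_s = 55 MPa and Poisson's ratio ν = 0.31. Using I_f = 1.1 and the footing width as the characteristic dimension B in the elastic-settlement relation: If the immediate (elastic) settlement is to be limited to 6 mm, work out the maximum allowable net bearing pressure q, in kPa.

q ≈ 94.8 kPa

E_s = 55 MPa = 55000 kPa.
S_e = q·B·(1−ν²)/E_s · I_f  ⇒  q = S_e·E_s / (B·(1−ν²)·I_f).
q = 0.006 × 55000 / (3.5 × 0.9039 × 1.1) = 94.83 kPa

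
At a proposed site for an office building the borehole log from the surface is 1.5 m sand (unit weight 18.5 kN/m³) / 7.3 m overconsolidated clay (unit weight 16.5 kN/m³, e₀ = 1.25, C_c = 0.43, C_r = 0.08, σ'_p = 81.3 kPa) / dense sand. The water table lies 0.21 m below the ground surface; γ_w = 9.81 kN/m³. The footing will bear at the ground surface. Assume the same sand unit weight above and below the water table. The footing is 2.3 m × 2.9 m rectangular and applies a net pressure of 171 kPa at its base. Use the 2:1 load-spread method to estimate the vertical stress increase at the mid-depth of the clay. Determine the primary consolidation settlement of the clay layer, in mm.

Mid-depth of clay below the ground surface: z = 1.5 + 7.3/2 = 5.15 m.
Total vertical stress at mid-clay: σ_v = 18.5×1.5 + 16.5×3.65 = 87.975 kPa.
Pore pressure: u = 9.81×(5.15 − 0.21) = 48.461 kPa.
Initial effective stress: σ'_0 = σ_v − u = 87.975 − 48.461 = 39.514 kPa.
Stress increase at mid-clay by the 2:1 spreading method:
Δσ = qBL/((B+z)(L+z)) = 171×2.3×2.9/((2.3+5.15)(2.9+5.15)) = 19.018 kPa
Final effective stress: σ'_f = 39.514 + 19.018 = 58.532 kPa.
σ'_f = 58.532 ≤ σ'_p = 81.3 kPa, so the clay remains overconsolidated and only the recompression index applies:
S_c = C_r·H/(1+e₀)·log₁₀(σ'_f/σ'_0) = 0.08×7.3/2.25×log₁₀(58.532/39.514)
    = 0.25955 × 0.17064 = 0.04429 m

S_c ≈ 44.3 mm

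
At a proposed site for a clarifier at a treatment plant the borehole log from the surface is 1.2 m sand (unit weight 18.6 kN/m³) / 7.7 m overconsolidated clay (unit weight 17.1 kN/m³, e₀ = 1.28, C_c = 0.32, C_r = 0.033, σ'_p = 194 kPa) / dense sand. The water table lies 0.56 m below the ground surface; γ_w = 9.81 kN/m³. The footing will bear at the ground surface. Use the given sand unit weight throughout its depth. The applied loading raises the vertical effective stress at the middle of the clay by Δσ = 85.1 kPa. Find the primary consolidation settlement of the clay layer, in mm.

Mid-depth of clay below the ground surface: z = 1.2 + 7.7/2 = 5.05 m.
Total vertical stress at mid-clay: σ_v = 18.6×1.2 + 17.1×3.85 = 88.155 kPa.
Pore pressure: u = 9.81×(5.05 − 0.56) = 44.047 kPa.
Initial effective stress: σ'_0 = σ_v − u = 88.155 − 44.047 = 44.108 kPa.
Final effective stress: σ'_f = 44.108 + 85.1 = 129.21 kPa.
σ'_f = 129.21 ≤ σ'_p = 194 kPa, so the clay remains overconsolidated and only the recompression index applies:
S_c = C_r·H/(1+e₀)·log₁₀(σ'_f/σ'_0) = 0.033×7.7/2.28×log₁₀(129.21/44.108)
    = 0.11145 × 0.46678 = 0.05202 m

S_c ≈ 52 mm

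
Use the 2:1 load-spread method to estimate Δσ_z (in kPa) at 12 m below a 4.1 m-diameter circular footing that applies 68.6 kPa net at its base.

By the 2:1 method the load spreads at 1 horizontal : 2 vertical, so at depth z the loaded area has grown by z in each plan dimension:
Δσ ≈ qD²/(D+z)² = 68.6×4.1²/(4.1+12)² = 4.4488 kPa

Δσ_z ≈ 4.45 kPa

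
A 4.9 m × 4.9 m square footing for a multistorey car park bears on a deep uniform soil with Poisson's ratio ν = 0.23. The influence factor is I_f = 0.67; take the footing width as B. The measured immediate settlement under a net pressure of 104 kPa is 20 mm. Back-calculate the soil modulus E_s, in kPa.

E_s ≈ 16200 kPa

S_e = q·B·(1−ν²)/E_s · I_f  ⇒  E_s = q·B·(1−ν²)·I_f / S_e.
E_s = 104 × 4.9 × 0.9471 × 0.67 / 0.02 = 16170 kPa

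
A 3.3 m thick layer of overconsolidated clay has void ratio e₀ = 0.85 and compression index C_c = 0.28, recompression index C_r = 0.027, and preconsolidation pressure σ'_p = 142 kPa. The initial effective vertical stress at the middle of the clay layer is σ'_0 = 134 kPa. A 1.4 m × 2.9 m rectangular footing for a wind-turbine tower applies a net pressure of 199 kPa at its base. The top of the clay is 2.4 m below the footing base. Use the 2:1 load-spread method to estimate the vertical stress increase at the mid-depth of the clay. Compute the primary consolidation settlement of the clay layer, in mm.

S_c ≈ 20.7 mm

Mid-depth of clay below the footing base: z = 2.4 + 3.3/2 = 4.05 m.
Stress increase at mid-clay by the 2:1 spreading method:
Δσ = qBL/((B+z)(L+z)) = 199×1.4×2.9/((1.4+4.05)(2.9+4.05)) = 21.33 kPa
Final effective stress: σ'_f = 134 + 21.33 = 155.33 kPa.
σ'_f = 155.33 > σ'_p = 142 kPa, so the stress path crosses the preconsolidation pressure — recompression up to σ'_p, then virgin compression beyond:
S_c = H/(1+e₀)·[C_r·log₁₀(σ'_p/σ'_0) + C_c·log₁₀(σ'_f/σ'_p)]
    = 3.3/1.85 × [0.027×log₁₀(142/134) + 0.28×log₁₀(155.33/142)]
    = 1.7838 × [0.00067996 + 0.010911] = 0.02068 m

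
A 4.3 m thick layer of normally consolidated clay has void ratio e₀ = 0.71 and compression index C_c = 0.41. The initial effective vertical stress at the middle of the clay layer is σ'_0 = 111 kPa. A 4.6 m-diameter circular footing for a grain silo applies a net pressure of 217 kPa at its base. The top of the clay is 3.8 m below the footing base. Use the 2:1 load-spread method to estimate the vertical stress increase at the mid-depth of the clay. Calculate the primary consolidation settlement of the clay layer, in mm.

Mid-depth of clay below the footing base: z = 3.8 + 4.3/2 = 5.95 m.
Stress increase at mid-clay by the 2:1 spreading method:
Δσ ≈ qD²/(D+z)² = 217×4.6²/(4.6+5.95)² = 41.254 kPa
Final effective stress: σ'_f = σ'_0 + Δσ = 111 + 41.254 = 152.25 kPa.
Normally consolidated clay, so the full stress increment lies on the virgin compression line:
S_c = C_c·H/(1+e₀)·log₁₀(σ'_f/σ'_0) = 0.41×4.3/(1+0.71)×log₁₀(152.25/111)
    = 1.031 × 0.13723 = 0.1415 m

S_c ≈ 141 mm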